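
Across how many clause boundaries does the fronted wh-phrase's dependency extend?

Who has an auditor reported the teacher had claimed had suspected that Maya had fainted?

2

"who" is extracted from the subject of "suspected".
Boundaries crossed, outermost first: [Ø], [Ø] — 2 in total.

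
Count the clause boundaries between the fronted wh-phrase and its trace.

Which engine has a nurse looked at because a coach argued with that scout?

0

"which engine" originates inside the matrix clause — no clause boundary is crossed.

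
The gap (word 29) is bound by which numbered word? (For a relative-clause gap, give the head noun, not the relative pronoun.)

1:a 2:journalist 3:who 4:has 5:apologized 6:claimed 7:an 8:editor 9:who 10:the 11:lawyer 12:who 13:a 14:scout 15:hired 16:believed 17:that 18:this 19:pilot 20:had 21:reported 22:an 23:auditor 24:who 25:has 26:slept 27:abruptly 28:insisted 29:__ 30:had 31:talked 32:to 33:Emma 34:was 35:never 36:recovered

The gap at 29 is the subject of "talked", inside a relative clause.
The relative pronoun is "who" (word 9); it is bound by the head noun immediately before it.
Its filler is the head noun "editor", at word 8.

8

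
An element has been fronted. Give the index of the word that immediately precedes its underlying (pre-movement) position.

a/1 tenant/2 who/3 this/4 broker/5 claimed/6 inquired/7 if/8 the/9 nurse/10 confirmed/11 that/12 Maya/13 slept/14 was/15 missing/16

6

The displaced element is "a tenant" (word 2).
It is linked across 1 clause boundary (Ø).
It functions as the subject of "inquired", so the gap sits immediately after word 6 ("claimed").
Base order: This broker claimed a tenant inquired if the nurse confirmed that Maya slept.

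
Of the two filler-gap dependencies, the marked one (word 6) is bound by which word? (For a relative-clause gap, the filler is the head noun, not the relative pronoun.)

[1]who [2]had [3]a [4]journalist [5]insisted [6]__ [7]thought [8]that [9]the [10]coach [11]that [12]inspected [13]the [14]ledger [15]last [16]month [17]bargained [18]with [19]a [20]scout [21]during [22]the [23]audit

The marked gap is the subject of "thought".
Its filler is the fronted wh-phrase "who", at word 1.
(The other dependency links word 10 to a gap after word 11.)

1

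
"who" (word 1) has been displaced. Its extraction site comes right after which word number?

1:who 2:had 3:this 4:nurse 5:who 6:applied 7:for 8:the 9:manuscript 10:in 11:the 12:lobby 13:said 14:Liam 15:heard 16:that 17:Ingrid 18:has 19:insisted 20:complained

The displaced element is "who" (word 1).
It is linked across 3 clause boundaries (Ø → that → Ø).
It functions as the subject of "complained", so the gap sits immediately after word 19 ("insisted").
Base order: This nurse who applied for the manuscript in the lobby had said Liam heard that Ingrid has insisted that who complained.

19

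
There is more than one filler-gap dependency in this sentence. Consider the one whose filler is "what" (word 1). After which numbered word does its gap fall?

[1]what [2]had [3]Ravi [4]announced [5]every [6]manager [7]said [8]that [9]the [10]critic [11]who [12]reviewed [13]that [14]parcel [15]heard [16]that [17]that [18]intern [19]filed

19

The displaced element is "what" (word 1).
It is linked across 3 clause boundaries (Ø → that → that).
It functions as the direct object of "filed", so the gap sits immediately after word 19 ("filed").
Base order: Ravi had announced every manager said that the critic who reviewed that parcel heard that that intern filed what.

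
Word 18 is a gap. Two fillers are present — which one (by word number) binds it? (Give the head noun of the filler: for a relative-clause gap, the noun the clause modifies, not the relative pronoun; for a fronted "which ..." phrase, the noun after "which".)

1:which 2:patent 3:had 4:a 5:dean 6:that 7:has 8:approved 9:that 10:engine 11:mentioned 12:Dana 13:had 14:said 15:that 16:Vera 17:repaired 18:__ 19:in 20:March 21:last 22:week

2

The marked gap is the direct object of "repaired".
Its filler is the fronted wh-phrase "which patent", at word 2.
(The other dependency links word 5 to a gap after word 6.)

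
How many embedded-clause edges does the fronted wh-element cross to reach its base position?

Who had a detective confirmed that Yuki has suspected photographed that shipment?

2

"who" is extracted from the subject of "photographed".
Boundaries crossed, outermost first: [that], [Ø] — 2 in total.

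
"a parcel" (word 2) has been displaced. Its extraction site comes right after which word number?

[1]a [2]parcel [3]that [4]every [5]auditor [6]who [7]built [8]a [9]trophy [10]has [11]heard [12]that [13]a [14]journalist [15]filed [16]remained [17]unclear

15

The displaced element is "a parcel" (word 2).
It is linked across 1 clause boundary (that).
It functions as the direct object of "filed", so the gap sits immediately after word 15 ("filed").
Base order: Every auditor who built a trophy has heard that a journalist filed a parcel.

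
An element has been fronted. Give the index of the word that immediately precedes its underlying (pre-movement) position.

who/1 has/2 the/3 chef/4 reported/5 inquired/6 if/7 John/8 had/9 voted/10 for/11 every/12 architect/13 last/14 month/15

The displaced element is "who" (word 1).
It is linked across 1 clause boundary (Ø).
It functions as the subject of "inquired", so the gap sits immediately after word 5 ("reported").
Base order: The chef has reported that who inquired if John had voted for every architect last month.

5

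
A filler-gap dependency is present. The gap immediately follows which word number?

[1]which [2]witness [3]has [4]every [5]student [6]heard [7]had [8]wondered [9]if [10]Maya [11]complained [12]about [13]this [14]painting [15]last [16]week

6

The displaced element is "which witness" (word 2).
It is linked across 1 clause boundary (Ø).
It functions as the subject of "wondered", so the gap sits immediately after word 6 ("heard").
Base order: Every student has heard that which witness had wondered if Maya complained about this painting last week.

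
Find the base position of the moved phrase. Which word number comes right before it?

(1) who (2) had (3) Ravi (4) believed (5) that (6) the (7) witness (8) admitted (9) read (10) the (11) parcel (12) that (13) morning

The displaced element is "who" (word 1).
It is linked across 2 clause boundaries (that → Ø).
It functions as the subject of "read", so the gap sits immediately after word 8 ("admitted").
Base order: Ravi had believed that the witness admitted who read the parcel that morning.

8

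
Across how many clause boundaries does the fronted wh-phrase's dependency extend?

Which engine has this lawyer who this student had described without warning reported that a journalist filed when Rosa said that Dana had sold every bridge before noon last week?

1

"which engine" is extracted from the object of "filed".
Boundaries crossed, outermost first: [that] — 1 in total.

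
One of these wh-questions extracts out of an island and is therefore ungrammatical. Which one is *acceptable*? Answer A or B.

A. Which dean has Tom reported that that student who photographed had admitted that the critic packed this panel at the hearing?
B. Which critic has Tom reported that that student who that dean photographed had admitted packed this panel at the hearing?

In A, the wh-phrase is extracted from inside a complex-NP island (relative clause) (introduced by "who"), which blocks movement.
In B, the extraction path crosses only that-complement boundaries, which are transparent.
So B is grammatical.

B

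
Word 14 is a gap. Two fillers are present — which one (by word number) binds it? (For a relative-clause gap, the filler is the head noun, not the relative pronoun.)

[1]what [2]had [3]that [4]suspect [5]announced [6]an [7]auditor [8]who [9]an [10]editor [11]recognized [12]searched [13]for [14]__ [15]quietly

The marked gap is the object of the preposition "for" of "searched".
Its filler is the fronted wh-phrase "what", at word 1.
(The other dependency links word 7 to a gap after word 11.)

1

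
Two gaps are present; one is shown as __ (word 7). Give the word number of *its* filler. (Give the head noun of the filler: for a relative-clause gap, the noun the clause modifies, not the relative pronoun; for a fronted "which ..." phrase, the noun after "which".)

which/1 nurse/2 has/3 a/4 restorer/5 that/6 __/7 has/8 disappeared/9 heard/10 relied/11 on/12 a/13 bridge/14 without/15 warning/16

5

The marked gap is inside the relative clause, the subject of "disappeared".
Its filler is the head noun "restorer" (via "that"), at word 5.
(The other dependency links word 2 to a gap after word 10.)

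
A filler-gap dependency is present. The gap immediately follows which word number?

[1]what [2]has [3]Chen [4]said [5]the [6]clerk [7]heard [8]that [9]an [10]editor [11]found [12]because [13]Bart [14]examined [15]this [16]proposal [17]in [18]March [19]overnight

The displaced element is "what" (word 1).
It is linked across 2 clause boundaries (Ø → that).
It functions as the direct object of "found", so the gap sits immediately after word 11 ("found").
Base order: Chen has said the clerk heard that an editor found what because Bart examined this proposal in March overnight.

11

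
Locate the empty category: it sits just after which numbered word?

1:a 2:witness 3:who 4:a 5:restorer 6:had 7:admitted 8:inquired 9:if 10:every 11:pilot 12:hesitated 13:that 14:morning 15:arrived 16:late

7

The displaced element is "a witness" (word 2).
It is linked across 1 clause boundary (Ø).
It functions as the subject of "inquired", so the gap sits immediately after word 7 ("admitted").
Base order: A restorer had admitted a witness inquired if every pilot hesitated that morning.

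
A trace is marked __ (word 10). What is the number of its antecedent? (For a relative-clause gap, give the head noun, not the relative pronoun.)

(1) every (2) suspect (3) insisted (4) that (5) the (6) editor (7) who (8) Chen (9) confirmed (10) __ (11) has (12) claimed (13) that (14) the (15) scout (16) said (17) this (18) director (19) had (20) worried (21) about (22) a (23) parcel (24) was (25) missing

The gap at 10 is the subject of "claimed", inside a relative clause.
The relative pronoun is "who" (word 7); it is bound by the head noun immediately before it.
Its filler is the head noun "editor", at word 6.

6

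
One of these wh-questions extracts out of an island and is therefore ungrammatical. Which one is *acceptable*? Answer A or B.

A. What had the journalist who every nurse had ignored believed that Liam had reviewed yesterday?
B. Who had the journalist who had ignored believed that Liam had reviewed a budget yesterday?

A

In B, the wh-phrase is extracted from inside a complex-NP island (relative clause) (introduced by "who"), which blocks movement.
In A, the extraction path crosses only that-complement boundaries, which are transparent.
So A is grammatical.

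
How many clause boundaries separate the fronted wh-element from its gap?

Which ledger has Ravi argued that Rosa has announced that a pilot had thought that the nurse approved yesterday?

"which ledger" is extracted from the object of "approved".
Boundaries crossed, outermost first: [that], [that], [that] — 3 in total.

3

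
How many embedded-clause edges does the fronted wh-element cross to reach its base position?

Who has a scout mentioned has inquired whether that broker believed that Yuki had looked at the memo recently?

1

"who" is extracted from the subject of "inquired".
Boundaries crossed, outermost first: [Ø] — 1 in total.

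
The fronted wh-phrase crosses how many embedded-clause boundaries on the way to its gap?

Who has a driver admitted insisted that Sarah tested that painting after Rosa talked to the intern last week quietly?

"who" is extracted from the subject of "insisted".
Boundaries crossed, outermost first: [Ø] — 1 in total.

1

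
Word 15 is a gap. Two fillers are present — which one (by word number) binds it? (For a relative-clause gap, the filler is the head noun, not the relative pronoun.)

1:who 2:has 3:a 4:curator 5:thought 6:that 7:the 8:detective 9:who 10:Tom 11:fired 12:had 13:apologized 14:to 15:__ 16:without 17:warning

The marked gap is the object of the preposition "to" of "apologized".
Its filler is the fronted wh-phrase "who", at word 1.
(The other dependency links word 8 to a gap after word 11.)

1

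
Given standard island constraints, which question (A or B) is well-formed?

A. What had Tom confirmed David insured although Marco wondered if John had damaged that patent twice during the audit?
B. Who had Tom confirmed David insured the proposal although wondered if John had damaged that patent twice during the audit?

A

In B, the wh-phrase is extracted from inside an adjunct island (introduced by "although"), which blocks movement.
In A, the extraction path crosses only that-complement boundaries, which are transparent.
So A is grammatical.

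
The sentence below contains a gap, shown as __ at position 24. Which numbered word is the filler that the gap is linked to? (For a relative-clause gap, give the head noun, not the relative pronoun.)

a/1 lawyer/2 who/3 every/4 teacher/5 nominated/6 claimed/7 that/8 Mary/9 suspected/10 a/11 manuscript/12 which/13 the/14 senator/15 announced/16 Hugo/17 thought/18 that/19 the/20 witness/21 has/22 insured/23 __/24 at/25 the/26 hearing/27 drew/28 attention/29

12

The gap at 24 is the object of "insured", inside a relative clause.
The relative pronoun is "which" (word 13); it is bound by the head noun immediately before it.
Its filler is the head noun "manuscript", at word 12.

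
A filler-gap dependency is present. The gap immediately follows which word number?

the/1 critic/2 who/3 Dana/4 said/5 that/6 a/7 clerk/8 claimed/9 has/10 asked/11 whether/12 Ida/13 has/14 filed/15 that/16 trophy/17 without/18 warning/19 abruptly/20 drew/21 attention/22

9

The displaced element is "the critic" (word 2).
It is linked across 2 clause boundaries (that → Ø).
It functions as the subject of "asked", so the gap sits immediately after word 9 ("claimed").
Base order: Dana said that a clerk claimed the critic has asked whether Ida has filed that trophy without warning abruptly.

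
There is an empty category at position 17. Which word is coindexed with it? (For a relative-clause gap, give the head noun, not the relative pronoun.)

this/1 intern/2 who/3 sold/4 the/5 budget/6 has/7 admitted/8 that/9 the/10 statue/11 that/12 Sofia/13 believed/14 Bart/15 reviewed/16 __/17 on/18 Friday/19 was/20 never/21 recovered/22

11

The gap at 17 is the object of "reviewed", inside a relative clause.
The relative pronoun is "that" (word 12); it is bound by the head noun immediately before it.
Its filler is the head noun "statue", at word 11.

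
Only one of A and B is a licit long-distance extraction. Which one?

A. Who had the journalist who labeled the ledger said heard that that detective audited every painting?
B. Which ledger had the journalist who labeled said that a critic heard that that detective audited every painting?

A

In B, the wh-phrase is extracted from inside a complex-NP island (relative clause) (introduced by "who"), which blocks movement.
In A, the extraction path crosses only that-complement boundaries, which are transparent.
So A is grammatical.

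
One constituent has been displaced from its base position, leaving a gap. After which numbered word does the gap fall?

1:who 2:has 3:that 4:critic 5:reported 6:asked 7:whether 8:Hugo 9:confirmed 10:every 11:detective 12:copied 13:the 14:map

5

The displaced element is "who" (word 1).
It is linked across 1 clause boundary (Ø).
It functions as the subject of "asked", so the gap sits immediately after word 5 ("reported").
Base order: That critic has reported that who asked whether Hugo confirmed every detective copied the map.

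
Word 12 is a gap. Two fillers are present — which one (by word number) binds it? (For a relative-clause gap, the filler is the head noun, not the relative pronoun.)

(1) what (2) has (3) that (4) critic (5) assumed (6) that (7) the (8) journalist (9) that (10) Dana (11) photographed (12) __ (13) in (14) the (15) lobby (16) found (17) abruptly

8

The marked gap is inside the relative clause, the direct object of "photographed".
Its filler is the head noun "journalist" (via "that"), at word 8.
(The other dependency links word 1 to a gap after word 16.)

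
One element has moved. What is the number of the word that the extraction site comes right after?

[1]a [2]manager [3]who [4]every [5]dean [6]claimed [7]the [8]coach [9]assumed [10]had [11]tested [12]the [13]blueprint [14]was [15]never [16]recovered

9

The displaced element is "a manager" (word 2).
It is linked across 2 clause boundaries (Ø → Ø).
It functions as the subject of "tested", so the gap sits immediately after word 9 ("assumed").
Base order: Every dean claimed the coach assumed a manager had tested the blueprint.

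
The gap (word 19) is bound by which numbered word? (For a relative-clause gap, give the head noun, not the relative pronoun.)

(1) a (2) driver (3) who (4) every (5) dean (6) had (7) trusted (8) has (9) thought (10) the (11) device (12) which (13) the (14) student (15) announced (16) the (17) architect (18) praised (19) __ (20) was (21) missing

11

The gap at 19 is the object of "praised", inside a relative clause.
The relative pronoun is "which" (word 12); it is bound by the head noun immediately before it.
Its filler is the head noun "device", at word 11.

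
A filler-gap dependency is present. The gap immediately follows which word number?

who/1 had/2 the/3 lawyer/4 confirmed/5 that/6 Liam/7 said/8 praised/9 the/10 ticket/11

The displaced element is "who" (word 1).
It is linked across 2 clause boundaries (that → Ø).
It functions as the subject of "praised", so the gap sits immediately after word 8 ("said").
Base order: The lawyer had confirmed that Liam said that who praised the ticket.

8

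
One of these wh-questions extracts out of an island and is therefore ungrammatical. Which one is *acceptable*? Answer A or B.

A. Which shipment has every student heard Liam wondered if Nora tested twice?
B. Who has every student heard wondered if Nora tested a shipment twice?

B

In A, the wh-phrase is extracted from inside a wh-island (introduced by "if"), which blocks movement.
In B, the extraction path crosses only that-complement boundaries, which are transparent.
So B is grammatical.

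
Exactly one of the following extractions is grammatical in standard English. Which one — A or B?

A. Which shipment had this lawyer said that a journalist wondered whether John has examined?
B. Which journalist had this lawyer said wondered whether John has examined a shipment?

B

In A, the wh-phrase is extracted from inside a wh-island (introduced by "whether"), which blocks movement.
In B, the extraction path crosses only that-complement boundaries, which are transparent.
So B is grammatical.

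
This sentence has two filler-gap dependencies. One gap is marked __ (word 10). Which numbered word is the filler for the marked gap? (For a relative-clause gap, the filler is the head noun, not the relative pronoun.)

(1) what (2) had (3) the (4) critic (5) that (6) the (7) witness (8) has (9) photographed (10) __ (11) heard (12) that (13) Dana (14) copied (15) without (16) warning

The marked gap is inside the relative clause, the direct object of "photographed".
Its filler is the head noun "critic" (via "that"), at word 4.
(The other dependency links word 1 to a gap after word 14.)

4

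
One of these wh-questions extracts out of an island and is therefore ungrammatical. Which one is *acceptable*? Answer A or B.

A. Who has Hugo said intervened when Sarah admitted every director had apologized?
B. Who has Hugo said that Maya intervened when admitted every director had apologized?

A

In B, the wh-phrase is extracted from inside an adjunct island (introduced by "when"), which blocks movement.
In A, the extraction path crosses only that-complement boundaries, which are transparent.
So A is grammatical.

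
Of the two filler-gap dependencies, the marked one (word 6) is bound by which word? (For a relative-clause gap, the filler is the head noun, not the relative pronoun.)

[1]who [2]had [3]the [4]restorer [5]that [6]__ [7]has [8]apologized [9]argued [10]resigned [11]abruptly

The marked gap is inside the relative clause, the subject of "apologized".
Its filler is the head noun "restorer" (via "that"), at word 4.
(The other dependency links word 1 to a gap after word 9.)

4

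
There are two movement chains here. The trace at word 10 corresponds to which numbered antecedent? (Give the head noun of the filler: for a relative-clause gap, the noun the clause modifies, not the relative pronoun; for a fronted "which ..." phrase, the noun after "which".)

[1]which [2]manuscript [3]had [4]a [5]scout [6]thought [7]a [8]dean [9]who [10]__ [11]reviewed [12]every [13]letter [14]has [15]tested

The marked gap is inside the relative clause, the subject of "reviewed".
Its filler is the head noun "dean" (via "who"), at word 8.
(The other dependency links word 2 to a gap after word 15.)

8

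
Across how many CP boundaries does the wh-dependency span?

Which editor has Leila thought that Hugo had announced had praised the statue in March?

2

"which editor" is extracted from the subject of "praised".
Boundaries crossed, outermost first: [that], [Ø] — 2 in total.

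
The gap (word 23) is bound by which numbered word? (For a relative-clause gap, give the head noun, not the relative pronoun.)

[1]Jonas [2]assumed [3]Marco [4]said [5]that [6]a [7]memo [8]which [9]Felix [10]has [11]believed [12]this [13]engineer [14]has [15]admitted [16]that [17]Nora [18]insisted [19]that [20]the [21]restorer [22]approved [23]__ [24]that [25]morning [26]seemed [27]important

The gap at 23 is the object of "approved", inside a relative clause.
The relative pronoun is "which" (word 8); it is bound by the head noun immediately before it.
Its filler is the head noun "memo", at word 7.

7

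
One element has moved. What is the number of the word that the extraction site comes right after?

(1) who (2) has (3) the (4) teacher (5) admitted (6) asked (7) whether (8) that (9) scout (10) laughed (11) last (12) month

The displaced element is "who" (word 1).
It is linked across 1 clause boundary (Ø).
It functions as the subject of "asked", so the gap sits immediately after word 5 ("admitted").
Base order: The teacher has admitted who asked whether that scout laughed last month.

5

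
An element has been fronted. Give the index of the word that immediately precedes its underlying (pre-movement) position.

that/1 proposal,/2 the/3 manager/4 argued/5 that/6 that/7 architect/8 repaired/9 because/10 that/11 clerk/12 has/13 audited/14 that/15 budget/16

9

The displaced element is "that proposal" (word 2).
It is linked across 1 clause boundary (that).
It functions as the direct object of "repaired", so the gap sits immediately after word 9 ("repaired").
Base order: The manager argued that that architect repaired that proposal because that clerk has audited that budget.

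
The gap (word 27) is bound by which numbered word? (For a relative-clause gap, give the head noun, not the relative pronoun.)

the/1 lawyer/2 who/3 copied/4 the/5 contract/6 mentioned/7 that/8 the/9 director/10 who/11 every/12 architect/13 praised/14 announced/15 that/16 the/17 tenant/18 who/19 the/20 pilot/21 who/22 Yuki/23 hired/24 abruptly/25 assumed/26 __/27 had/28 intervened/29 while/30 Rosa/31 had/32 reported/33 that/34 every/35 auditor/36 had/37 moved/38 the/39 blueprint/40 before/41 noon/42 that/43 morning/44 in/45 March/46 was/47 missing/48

18

The gap at 27 is the subject of "intervened", inside a relative clause.
The relative pronoun is "who" (word 19); it is bound by the head noun immediately before it.
Its filler is the head noun "tenant", at word 18.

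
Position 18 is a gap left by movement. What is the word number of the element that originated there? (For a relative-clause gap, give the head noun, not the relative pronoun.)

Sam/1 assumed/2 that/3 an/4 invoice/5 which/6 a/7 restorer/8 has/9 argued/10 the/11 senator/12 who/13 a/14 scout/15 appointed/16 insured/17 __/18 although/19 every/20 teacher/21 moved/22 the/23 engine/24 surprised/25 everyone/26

The gap at 18 is the object of "insured", inside a relative clause.
The relative pronoun is "which" (word 6); it is bound by the head noun immediately before it.
Its filler is the head noun "invoice", at word 5.

5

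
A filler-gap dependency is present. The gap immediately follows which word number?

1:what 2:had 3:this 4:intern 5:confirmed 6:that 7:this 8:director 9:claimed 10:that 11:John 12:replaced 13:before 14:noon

The displaced element is "what" (word 1).
It is linked across 2 clause boundaries (that → that).
It functions as the direct object of "replaced", so the gap sits immediately after word 12 ("replaced").
Base order: This intern had confirmed that this director claimed that John replaced what before noon.

12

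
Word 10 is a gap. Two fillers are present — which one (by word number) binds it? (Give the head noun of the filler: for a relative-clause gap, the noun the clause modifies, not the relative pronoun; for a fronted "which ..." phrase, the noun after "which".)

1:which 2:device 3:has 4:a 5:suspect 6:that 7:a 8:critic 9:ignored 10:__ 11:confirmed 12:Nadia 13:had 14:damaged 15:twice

The marked gap is inside the relative clause, the direct object of "ignored".
Its filler is the head noun "suspect" (via "that"), at word 5.
(The other dependency links word 2 to a gap after word 14.)

5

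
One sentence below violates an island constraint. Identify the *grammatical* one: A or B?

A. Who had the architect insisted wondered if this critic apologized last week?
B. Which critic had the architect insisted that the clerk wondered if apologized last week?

A

In B, the wh-phrase is extracted from inside a wh-island (introduced by "if"), which blocks movement.
In A, the extraction path crosses only that-complement boundaries, which are transparent.
So A is grammatical.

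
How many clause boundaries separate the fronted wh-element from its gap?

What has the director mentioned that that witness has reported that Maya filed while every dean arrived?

"what" is extracted from the object of "filed".
Boundaries crossed, outermost first: [that], [that] — 2 in total.

2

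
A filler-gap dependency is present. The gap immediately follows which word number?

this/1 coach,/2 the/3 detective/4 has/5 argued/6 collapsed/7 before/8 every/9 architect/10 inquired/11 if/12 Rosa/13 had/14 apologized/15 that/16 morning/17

The displaced element is "this coach" (word 2).
It is linked across 1 clause boundary (Ø).
It functions as the subject of "collapsed", so the gap sits immediately after word 6 ("argued").
Base order: The detective has argued that this coach collapsed before every architect inquired if Rosa had apologized that morning.

6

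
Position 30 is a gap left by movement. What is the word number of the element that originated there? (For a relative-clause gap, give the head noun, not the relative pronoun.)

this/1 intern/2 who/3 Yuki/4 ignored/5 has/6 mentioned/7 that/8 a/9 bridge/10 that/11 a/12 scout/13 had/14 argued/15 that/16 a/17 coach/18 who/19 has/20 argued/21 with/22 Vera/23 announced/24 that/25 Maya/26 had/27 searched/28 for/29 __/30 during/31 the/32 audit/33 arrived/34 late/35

The gap at 30 is the prepositional object of "searched", inside a relative clause.
The relative pronoun is "that" (word 11); it is bound by the head noun immediately before it.
Its filler is the head noun "bridge", at word 10.

10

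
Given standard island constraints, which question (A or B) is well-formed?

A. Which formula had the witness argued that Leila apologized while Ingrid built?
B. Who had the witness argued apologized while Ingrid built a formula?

B

In A, the wh-phrase is extracted from inside an adjunct island (introduced by "while"), which blocks movement.
In B, the extraction path crosses only that-complement boundaries, which are transparent.
So B is grammatical.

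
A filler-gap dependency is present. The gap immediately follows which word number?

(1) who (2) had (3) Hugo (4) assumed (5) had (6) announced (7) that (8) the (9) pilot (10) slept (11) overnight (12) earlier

4

The displaced element is "who" (word 1).
It is linked across 1 clause boundary (Ø).
It functions as the subject of "announced", so the gap sits immediately after word 4 ("assumed").
Base order: Hugo had assumed that who had announced that the pilot slept overnight earlier.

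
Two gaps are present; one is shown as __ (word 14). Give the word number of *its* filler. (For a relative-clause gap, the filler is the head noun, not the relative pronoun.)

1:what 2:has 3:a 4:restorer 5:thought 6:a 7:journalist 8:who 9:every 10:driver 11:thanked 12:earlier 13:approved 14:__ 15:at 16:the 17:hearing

The marked gap is the direct object of "approved".
Its filler is the fronted wh-phrase "what", at word 1.
(The other dependency links word 7 to a gap after word 11.)

1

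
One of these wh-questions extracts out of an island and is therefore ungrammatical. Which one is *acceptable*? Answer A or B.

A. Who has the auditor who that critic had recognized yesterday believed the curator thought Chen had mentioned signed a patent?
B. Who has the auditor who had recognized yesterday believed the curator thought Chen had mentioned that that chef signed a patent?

A

In B, the wh-phrase is extracted from inside a complex-NP island (relative clause) (introduced by "who"), which blocks movement.
In A, the extraction path crosses only that-complement boundaries, which are transparent.
So A is grammatical.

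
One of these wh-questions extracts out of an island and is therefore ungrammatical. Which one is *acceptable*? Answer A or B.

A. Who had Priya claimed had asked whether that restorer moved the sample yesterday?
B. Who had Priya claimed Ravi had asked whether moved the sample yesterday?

A

In B, the wh-phrase is extracted from inside a wh-island (introduced by "whether"), which blocks movement.
In A, the extraction path crosses only that-complement boundaries, which are transparent.
So A is grammatical.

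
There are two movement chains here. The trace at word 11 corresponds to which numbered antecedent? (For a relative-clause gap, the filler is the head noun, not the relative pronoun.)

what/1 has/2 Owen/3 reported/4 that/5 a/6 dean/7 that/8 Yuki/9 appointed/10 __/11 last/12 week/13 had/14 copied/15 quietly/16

7

The marked gap is inside the relative clause, the direct object of "appointed".
Its filler is the head noun "dean" (via "that"), at word 7.
(The other dependency links word 1 to a gap after word 15.)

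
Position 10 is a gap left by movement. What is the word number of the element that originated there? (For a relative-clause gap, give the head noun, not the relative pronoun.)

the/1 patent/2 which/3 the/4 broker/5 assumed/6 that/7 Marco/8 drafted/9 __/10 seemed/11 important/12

The gap at 10 is the object of "drafted", inside a relative clause.
The relative pronoun is "which" (word 3); it is bound by the head noun immediately before it.
Its filler is the head noun "patent", at word 2.

2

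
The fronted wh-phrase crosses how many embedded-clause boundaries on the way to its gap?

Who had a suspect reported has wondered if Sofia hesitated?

1

"who" is extracted from the subject of "wondered".
Boundaries crossed, outermost first: [Ø] — 1 in total.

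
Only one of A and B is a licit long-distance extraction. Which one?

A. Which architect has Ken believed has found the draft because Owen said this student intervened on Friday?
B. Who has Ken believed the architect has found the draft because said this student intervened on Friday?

In B, the wh-phrase is extracted from inside an adjunct island (introduced by "because"), which blocks movement.
In A, the extraction path crosses only that-complement boundaries, which are transparent.
So A is grammatical.

A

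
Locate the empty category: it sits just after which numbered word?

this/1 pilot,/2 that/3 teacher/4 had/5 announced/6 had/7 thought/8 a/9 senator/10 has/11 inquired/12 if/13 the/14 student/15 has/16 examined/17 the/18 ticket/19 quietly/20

6

The displaced element is "this pilot" (word 2).
It is linked across 1 clause boundary (Ø).
It functions as the subject of "thought", so the gap sits immediately after word 6 ("announced").
Base order: That teacher had announced this pilot had thought a senator has inquired if the student has examined the ticket quietly.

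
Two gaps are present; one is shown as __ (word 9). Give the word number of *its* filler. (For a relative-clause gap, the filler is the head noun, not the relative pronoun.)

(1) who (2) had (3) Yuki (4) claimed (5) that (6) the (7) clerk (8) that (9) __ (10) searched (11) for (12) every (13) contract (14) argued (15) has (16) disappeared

7

The marked gap is inside the relative clause, the subject of "searched".
Its filler is the head noun "clerk" (via "that"), at word 7.
(The other dependency links word 1 to a gap after word 14.)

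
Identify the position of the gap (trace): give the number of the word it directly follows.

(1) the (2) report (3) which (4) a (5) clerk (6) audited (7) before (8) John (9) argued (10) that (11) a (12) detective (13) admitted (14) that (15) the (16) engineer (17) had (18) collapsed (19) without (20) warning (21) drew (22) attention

The displaced element is "the report" (word 2).
It functions as the direct object of "audited", so the gap sits immediately after word 6 ("audited").
Base order: A clerk audited the report before John argued that a detective admitted that the engineer had collapsed without warning.

6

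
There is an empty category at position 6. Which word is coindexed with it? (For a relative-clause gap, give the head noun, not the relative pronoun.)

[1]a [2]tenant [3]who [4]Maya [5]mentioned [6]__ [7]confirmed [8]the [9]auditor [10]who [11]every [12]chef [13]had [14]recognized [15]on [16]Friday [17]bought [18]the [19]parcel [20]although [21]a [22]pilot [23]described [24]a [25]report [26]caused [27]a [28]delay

2

The gap at 6 is the subject of "confirmed", inside a relative clause.
The relative pronoun is "who" (word 3); it is bound by the head noun immediately before it.
Its filler is the head noun "tenant", at word 2.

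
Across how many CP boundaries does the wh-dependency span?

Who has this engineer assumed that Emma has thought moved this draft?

"who" is extracted from the subject of "moved".
Boundaries crossed, outermost first: [that], [Ø] — 2 in total.

2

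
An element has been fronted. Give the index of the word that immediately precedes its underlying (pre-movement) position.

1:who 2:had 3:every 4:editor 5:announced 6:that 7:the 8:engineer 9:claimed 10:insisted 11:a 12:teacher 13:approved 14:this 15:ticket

The displaced element is "who" (word 1).
It is linked across 2 clause boundaries (that → Ø).
It functions as the subject of "insisted", so the gap sits immediately after word 9 ("claimed").
Base order: Every editor had announced that the engineer claimed that who insisted a teacher approved this ticket.

9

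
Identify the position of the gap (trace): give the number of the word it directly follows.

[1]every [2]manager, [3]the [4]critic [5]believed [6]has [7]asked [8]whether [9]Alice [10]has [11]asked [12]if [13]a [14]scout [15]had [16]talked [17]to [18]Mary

5

The displaced element is "every manager" (word 2).
It is linked across 1 clause boundary (Ø).
It functions as the subject of "asked", so the gap sits immediately after word 5 ("believed").
Base order: The critic believed every manager has asked whether Alice has asked if a scout had talked to Mary.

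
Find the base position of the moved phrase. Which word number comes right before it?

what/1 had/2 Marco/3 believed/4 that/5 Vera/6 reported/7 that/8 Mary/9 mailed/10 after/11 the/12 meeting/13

The displaced element is "what" (word 1).
It is linked across 2 clause boundaries (that → that).
It functions as the direct object of "mailed", so the gap sits immediately after word 10 ("mailed").
Base order: Marco had believed that Vera reported that Mary mailed what after the meeting.

10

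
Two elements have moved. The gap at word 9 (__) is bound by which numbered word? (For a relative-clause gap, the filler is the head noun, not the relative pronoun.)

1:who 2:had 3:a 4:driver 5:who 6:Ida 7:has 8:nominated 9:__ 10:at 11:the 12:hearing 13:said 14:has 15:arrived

4

The marked gap is inside the relative clause, the direct object of "nominated".
Its filler is the head noun "driver" (via "who"), at word 4.
(The other dependency links word 1 to a gap after word 13.)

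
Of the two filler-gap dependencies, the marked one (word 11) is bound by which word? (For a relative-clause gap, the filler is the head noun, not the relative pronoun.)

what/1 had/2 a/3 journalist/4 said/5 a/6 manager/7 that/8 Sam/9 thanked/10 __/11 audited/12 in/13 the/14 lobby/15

The marked gap is inside the relative clause, the direct object of "thanked".
Its filler is the head noun "manager" (via "that"), at word 7.
(The other dependency links word 1 to a gap after word 12.)

7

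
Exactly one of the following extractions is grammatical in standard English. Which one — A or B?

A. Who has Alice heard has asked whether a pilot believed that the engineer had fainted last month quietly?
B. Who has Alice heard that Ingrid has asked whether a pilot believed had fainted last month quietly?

A

In B, the wh-phrase is extracted from inside a wh-island (introduced by "whether"), which blocks movement.
In A, the extraction path crosses only that-complement boundaries, which are transparent.
So A is grammatical.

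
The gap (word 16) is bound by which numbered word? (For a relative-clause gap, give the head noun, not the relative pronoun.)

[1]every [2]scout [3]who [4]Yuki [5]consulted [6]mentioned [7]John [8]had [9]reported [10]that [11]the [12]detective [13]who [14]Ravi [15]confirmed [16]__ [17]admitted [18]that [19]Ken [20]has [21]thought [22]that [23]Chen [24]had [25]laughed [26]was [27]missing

12

The gap at 16 is the subject of "admitted", inside a relative clause.
The relative pronoun is "who" (word 13); it is bound by the head noun immediately before it.
Its filler is the head noun "detective", at word 12.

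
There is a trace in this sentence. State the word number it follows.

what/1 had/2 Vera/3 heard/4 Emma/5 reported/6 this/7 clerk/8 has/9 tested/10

10

The displaced element is "what" (word 1).
It is linked across 2 clause boundaries (Ø → Ø).
It functions as the direct object of "tested", so the gap sits immediately after word 10 ("tested").
Base order: Vera had heard Emma reported this clerk has tested what.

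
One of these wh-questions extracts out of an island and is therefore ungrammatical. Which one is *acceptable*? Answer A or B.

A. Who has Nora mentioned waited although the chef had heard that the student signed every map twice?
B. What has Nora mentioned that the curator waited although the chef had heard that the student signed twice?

In B, the wh-phrase is extracted from inside an adjunct island (introduced by "although"), which blocks movement.
In A, the extraction path crosses only that-complement boundaries, which are transparent.
So A is grammatical.

A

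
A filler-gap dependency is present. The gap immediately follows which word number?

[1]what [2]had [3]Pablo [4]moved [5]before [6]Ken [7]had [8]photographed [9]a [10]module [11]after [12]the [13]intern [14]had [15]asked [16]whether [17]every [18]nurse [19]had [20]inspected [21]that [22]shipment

The displaced element is "what" (word 1).
It functions as the direct object of "moved", so the gap sits immediately after word 4 ("moved").
Base order: Pablo had moved what before Ken had photographed a module after the intern had asked whether every nurse had inspected that shipment.

4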